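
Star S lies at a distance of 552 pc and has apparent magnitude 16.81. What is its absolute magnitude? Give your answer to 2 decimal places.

8.10

M = m − 5 log₁₀(d/10 pc) = 16.81 − 5 log₁₀(552/10)
  = 16.81 − 5 × 1.742 = 16.81 − 8.71 = 8.10.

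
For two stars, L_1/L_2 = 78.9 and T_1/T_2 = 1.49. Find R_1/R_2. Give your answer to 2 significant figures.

4.0

L ∝ R²T⁴ gives R ∝ √L / T², so
R_1/R_2 = √(78.9) / (1.49)² = 8.883 / 2.220 = 4.001.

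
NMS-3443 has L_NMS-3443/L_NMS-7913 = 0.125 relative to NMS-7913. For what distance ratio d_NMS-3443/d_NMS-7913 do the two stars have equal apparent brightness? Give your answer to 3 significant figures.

Equal flux requires L_NMS-3443/d_NMS-3443² = L_NMS-7913/d_NMS-7913², so d_NMS-3443/d_NMS-7913 = √(L_NMS-3443/L_NMS-7913)
= √(0.125) = 0.3536.

0.354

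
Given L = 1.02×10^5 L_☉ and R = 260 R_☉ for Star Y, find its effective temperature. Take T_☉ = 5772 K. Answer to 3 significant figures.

6.40×10^3 K

T/T_☉ = (L/L_☉)^(1/4) / (R/R_☉)^(1/2)
T = 5772 × (1.02×10^5)^(1/4) / √(260) = 5772 × 17.87 / 16.12 = 6397 K.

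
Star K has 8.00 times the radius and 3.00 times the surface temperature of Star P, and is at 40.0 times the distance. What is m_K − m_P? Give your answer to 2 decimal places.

-1.28

L_K/L_P = (8.00)²(3.00)⁴ = 5184.
F_K/F_P = (L_K/L_P)/(d_K/d_P)² = 5184/1600 = 3.240.
m_K − m_P = −2.5 log₁₀(3.240) = -1.28.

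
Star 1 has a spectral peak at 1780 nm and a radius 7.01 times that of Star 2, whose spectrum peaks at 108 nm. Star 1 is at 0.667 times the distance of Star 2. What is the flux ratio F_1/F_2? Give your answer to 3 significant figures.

Wien's law: T_1/T_2 = λ_2/λ_1 = 108/1780 = 0.06067.
L_1/L_2 = (R_1/R_2)²(T_1/T_2)⁴ = (7.01)²(0.06067)⁴ = 6.660×10^-4.
F_1/F_2 = (L_1/L_2)/(d_1/d_2)² = 6.660×10^-4/(0.667)² = 0.001497.

0.00150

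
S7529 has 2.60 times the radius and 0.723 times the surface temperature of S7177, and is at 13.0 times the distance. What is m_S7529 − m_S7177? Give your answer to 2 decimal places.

4.90

L_S7529/L_S7177 = (2.60)²(0.723)⁴ = 1.847.
F_S7529/F_S7177 = (L_S7529/L_S7177)/(d_S7529/d_S7177)² = 1.847/169.0 = 0.01093.
m_S7529 − m_S7177 = −2.5 log₁₀(0.01093) = 4.90.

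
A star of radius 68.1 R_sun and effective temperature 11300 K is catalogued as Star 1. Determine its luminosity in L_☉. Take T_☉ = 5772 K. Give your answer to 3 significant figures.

L/L_☉ = (R/R_☉)² (T/T_☉)⁴ = (68.1)² × (11300/5772)⁴
       = 4638 × (1.958)⁴ = 4638 × 14.69 = 6.812×10^4.

6.81×10^4 L_☉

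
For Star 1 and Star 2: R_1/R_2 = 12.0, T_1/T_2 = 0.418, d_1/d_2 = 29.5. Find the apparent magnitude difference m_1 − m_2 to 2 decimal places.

L_1/L_2 = (12.0)²(0.418)⁴ = 4.396.
F_1/F_2 = (L_1/L_2)/(d_1/d_2)² = 4.396/870.2 = 0.005052.
m_1 − m_2 = −2.5 log₁₀(0.005052) = 5.74.

5.74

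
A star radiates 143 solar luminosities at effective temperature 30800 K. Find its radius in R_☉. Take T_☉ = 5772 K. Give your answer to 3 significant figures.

R/R_☉ = √(L/L_☉) / (T/T_☉)² = √(143) / (5.336)²
       = 11.96 / 28.47 = 0.4200.

0.420 R_☉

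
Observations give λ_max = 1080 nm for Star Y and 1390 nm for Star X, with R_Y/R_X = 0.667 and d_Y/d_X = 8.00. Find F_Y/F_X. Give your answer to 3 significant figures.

0.0191

Wien's law: T_Y/T_X = λ_X/λ_Y = 1390/1080 = 1.287.
L_Y/L_X = (R_Y/R_X)²(T_Y/T_X)⁴ = (0.667)²(1.287)⁴ = 1.221.
F_Y/F_X = (L_Y/L_X)/(d_Y/d_X)² = 1.221/(8.00)² = 0.01907.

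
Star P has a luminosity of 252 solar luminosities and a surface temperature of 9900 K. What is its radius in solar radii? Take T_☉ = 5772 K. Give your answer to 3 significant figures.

R/R_☉ = √(L/L_☉) / (T/T_☉)² = √(252) / (1.715)²
       = 15.87 / 2.942 = 5.396.

5.40 solar radii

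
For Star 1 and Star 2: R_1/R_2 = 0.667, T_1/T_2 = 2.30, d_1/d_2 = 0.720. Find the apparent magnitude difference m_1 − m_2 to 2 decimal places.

L_1/L_2 = (0.667)²(2.30)⁴ = 12.45.
F_1/F_2 = (L_1/L_2)/(d_1/d_2)² = 12.45/0.5184 = 24.02.
m_1 − m_2 = −2.5 log₁₀(24.02) = -3.45.

-3.45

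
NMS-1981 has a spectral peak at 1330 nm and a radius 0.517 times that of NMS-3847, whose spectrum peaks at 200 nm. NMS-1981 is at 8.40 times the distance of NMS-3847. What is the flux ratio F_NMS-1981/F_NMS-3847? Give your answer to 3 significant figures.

Wien's law: T_NMS-1981/T_NMS-3847 = λ_NMS-3847/λ_NMS-1981 = 200/1330 = 0.1504.
L_NMS-1981/L_NMS-3847 = (R_NMS-1981/R_NMS-3847)²(T_NMS-1981/T_NMS-3847)⁴ = (0.517)²(0.1504)⁴ = 1.367×10^-4.
F_NMS-1981/F_NMS-3847 = (L_NMS-1981/L_NMS-3847)/(d_NMS-1981/d_NMS-3847)² = 1.367×10^-4/(8.40)² = 1.937×10^-6.

1.94×10^-6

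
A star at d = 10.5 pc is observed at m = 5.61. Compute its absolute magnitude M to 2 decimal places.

M = m − 5 log₁₀(d/10 pc) = 5.61 − 5 log₁₀(10.5/10)
  = 5.61 − 5 × 0.021 = 5.61 − 0.11 = 5.50.

5.50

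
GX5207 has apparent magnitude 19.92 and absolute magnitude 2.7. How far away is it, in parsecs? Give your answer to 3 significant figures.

m − M = 5 log₁₀(d/10 pc)
19.92 − (2.7) = 17.22 = 5 log₁₀(d/10)
d = 10 × 10^(17.22/5) = 10 × 10^3.444 = 2.780×10^4 pc.

2.78×10^4 pc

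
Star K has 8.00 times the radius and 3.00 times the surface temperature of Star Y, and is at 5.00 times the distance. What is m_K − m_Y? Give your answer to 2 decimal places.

L_K/L_Y = (8.00)²(3.00)⁴ = 5184.
F_K/F_Y = (L_K/L_Y)/(d_K/d_Y)² = 5184/25.00 = 207.4.
m_K − m_Y = −2.5 log₁₀(207.4) = -5.79.

-5.79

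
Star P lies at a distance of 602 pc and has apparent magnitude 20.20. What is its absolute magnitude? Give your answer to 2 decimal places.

M = m − 5 log₁₀(d/10 pc) = 20.20 − 5 log₁₀(602/10)
  = 20.20 − 5 × 1.780 = 20.20 − 8.90 = 11.30.

11.30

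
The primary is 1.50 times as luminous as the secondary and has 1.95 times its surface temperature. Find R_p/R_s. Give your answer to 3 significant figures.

0.322

L ∝ R²T⁴ gives R ∝ √L / T², so
R_p/R_s = √(1.50) / (1.95)² = 1.225 / 3.802 = 0.3221.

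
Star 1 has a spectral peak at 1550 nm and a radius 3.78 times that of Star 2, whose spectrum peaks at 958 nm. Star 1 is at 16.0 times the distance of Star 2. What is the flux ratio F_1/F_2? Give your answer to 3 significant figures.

0.00814

Wien's law: T_1/T_2 = λ_2/λ_1 = 958/1550 = 0.6181.
L_1/L_2 = (R_1/R_2)²(T_1/T_2)⁴ = (3.78)²(0.6181)⁴ = 2.085.
F_1/F_2 = (L_1/L_2)/(d_1/d_2)² = 2.085/(16.0)² = 0.008145.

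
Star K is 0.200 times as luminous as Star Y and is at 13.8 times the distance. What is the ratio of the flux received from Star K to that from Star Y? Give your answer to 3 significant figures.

0.00105

F = L/(4πd²), so F_K/F_Y = (L_K/L_Y) / (d_K/d_Y)²
= 0.200 / (13.8)² = 0.200 / 190.4 = 0.001050.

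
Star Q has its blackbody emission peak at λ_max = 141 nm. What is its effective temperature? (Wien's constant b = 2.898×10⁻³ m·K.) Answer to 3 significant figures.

2.06×10^4 K

T = b/λ_max = 2.898×10⁻³ / (141×10⁻⁹) = 2.055×10^4 K.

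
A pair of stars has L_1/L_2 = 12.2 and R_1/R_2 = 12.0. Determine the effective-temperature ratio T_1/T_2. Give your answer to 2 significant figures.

L ∝ R²T⁴ gives T ∝ (L/R²)^(1/4), so
T_1/T_2 = (12.2 / 12.0²)^(1/4) = (0.08472)^(1/4) = 0.5395.

0.54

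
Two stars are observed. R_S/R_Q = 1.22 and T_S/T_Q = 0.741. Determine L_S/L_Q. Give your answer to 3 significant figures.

0.449

From the Stefan–Boltzmann law, L ∝ R²T⁴, so
L_S/L_Q = (R_S/R_Q)² (T_S/T_Q)⁴ = (1.22)² × (0.741)⁴ = 1.488 × 0.3015 = 0.4487.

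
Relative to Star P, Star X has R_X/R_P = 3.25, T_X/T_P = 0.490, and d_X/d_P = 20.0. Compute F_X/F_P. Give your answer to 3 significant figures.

0.00152

L_X/L_P = (R_X/R_P)²(T_X/T_P)⁴ = (3.25)² × (0.490)⁴ = 0.6089.
F_X/F_P = (L_X/L_P)/(d_X/d_P)² = 0.6089 / (20.0)² = 0.001522.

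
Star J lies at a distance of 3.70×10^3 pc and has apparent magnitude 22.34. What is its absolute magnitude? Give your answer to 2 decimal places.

9.50

M = m − 5 log₁₀(d/10 pc) = 22.34 − 5 log₁₀(3.70×10^3/10)
  = 22.34 − 5 × 2.568 = 22.34 − 12.84 = 9.50.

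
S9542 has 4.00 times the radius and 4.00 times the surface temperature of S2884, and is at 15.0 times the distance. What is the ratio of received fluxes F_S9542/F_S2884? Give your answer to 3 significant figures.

L_S9542/L_S2884 = (R_S9542/R_S2884)²(T_S9542/T_S2884)⁴ = (4.00)² × (4.00)⁴ = 4096.
F_S9542/F_S2884 = (L_S9542/L_S2884)/(d_S9542/d_S2884)² = 4096 / (15.0)² = 18.20.

18.2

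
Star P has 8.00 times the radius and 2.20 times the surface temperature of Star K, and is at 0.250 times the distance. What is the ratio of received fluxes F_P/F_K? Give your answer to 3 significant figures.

L_P/L_K = (R_P/R_K)²(T_P/T_K)⁴ = (8.00)² × (2.20)⁴ = 1499.
F_P/F_K = (L_P/L_K)/(d_P/d_K)² = 1499 / (0.250)² = 2.399×10^4.

2.40×10^4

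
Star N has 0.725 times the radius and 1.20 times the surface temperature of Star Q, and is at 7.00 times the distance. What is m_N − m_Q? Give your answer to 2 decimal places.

L_N/L_Q = (0.725)²(1.20)⁴ = 1.090.
F_N/F_Q = (L_N/L_Q)/(d_N/d_Q)² = 1.090/49.00 = 0.02224.
m_N − m_Q = −2.5 log₁₀(0.02224) = 4.13.

4.13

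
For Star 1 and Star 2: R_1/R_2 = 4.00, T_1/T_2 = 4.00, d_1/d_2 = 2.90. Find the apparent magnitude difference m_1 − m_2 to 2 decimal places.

-6.72

L_1/L_2 = (4.00)²(4.00)⁴ = 4096.
F_1/F_2 = (L_1/L_2)/(d_1/d_2)² = 4096/8.410 = 487.0.
m_1 − m_2 = −2.5 log₁₀(487.0) = -6.72.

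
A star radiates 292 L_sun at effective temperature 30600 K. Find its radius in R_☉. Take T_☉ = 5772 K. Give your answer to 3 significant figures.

R/R_☉ = √(L/L_☉) / (T/T_☉)² = √(292) / (5.301)²
       = 17.09 / 28.11 = 0.6080.

0.608 R_☉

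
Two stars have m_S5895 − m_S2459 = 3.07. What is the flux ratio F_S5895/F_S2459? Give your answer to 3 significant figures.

0.0592

F_S5895/F_S2459 = 10^(−(m_S5895 − m_S2459)/2.5) = 10^(-3.07/2.5) = 10^-1.228 = 0.05916.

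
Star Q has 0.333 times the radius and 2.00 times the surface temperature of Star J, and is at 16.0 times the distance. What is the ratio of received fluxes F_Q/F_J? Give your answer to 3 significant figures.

0.00693

L_Q/L_J = (R_Q/R_J)²(T_Q/T_J)⁴ = (0.333)² × (2.00)⁴ = 1.774.
F_Q/F_J = (L_Q/L_J)/(d_Q/d_J)² = 1.774 / (16.0)² = 0.006931.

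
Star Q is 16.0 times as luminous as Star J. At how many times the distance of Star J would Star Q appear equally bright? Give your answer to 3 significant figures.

4.00

Equal flux requires L_Q/d_Q² = L_J/d_J², so d_Q/d_J = √(L_Q/L_J)
= √(16.0) = 4.000.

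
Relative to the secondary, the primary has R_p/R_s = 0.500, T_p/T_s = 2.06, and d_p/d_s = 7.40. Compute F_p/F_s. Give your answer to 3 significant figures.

L_p/L_s = (R_p/R_s)²(T_p/T_s)⁴ = (0.500)² × (2.06)⁴ = 4.502.
F_p/F_s = (L_p/L_s)/(d_p/d_s)² = 4.502 / (7.40)² = 0.08221.

0.0822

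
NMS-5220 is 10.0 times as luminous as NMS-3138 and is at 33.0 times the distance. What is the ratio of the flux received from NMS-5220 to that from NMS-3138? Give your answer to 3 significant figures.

0.00918

F = L/(4πd²), so F_NMS-5220/F_NMS-3138 = (L_NMS-5220/L_NMS-3138) / (d_NMS-5220/d_NMS-3138)²
= 10.0 / (33.0)² = 10.0 / 1089 = 0.009183.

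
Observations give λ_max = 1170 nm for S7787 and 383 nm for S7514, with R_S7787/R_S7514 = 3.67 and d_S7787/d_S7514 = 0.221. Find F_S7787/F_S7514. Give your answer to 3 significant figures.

Wien's law: T_S7787/T_S7514 = λ_S7514/λ_S7787 = 383/1170 = 0.3274.
L_S7787/L_S7514 = (R_S7787/R_S7514)²(T_S7787/T_S7514)⁴ = (3.67)²(0.3274)⁴ = 0.1547.
F_S7787/F_S7514 = (L_S7787/L_S7514)/(d_S7787/d_S7514)² = 0.1547/(0.221)² = 3.167.

3.17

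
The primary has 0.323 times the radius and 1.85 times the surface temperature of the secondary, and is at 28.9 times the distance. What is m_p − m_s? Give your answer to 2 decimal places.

7.09

L_p/L_s = (0.323)²(1.85)⁴ = 1.222.
F_p/F_s = (L_p/L_s)/(d_p/d_s)² = 1.222/835.2 = 0.001463.
m_p − m_s = −2.5 log₁₀(0.001463) = 7.09.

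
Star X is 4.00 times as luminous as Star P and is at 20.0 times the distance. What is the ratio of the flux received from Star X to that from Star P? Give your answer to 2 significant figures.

0.010

F = L/(4πd²), so F_X/F_P = (L_X/L_P) / (d_X/d_P)²
= 4.00 / (20.0)² = 4.00 / 400.0 = 0.01000.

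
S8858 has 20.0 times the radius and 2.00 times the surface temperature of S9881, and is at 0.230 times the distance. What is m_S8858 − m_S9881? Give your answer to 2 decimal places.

-12.71

L_S8858/L_S9881 = (20.0)²(2.00)⁴ = 6400.
F_S8858/F_S9881 = (L_S8858/L_S9881)/(d_S8858/d_S9881)² = 6400/0.05290 = 1.210×10^5.
m_S8858 − m_S9881 = −2.5 log₁₀(1.210×10^5) = -12.71.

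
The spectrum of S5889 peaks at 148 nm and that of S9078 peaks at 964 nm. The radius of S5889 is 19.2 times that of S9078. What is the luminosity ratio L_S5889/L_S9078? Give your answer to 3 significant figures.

6.64×10^5

Wien's law gives T ∝ 1/λ_max, so T_S5889/T_S9078 = λ_S9078/λ_S5889 = 964/148 = 6.514.
Then L ∝ R²T⁴ gives L_S5889/L_S9078 = (19.2)² × (6.514)⁴ = 368.6 × 1800 = 6.635×10^5.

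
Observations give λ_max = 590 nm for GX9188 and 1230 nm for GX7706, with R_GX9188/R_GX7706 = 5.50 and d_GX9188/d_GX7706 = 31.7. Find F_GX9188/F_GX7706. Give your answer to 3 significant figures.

0.569

Wien's law: T_GX9188/T_GX7706 = λ_GX7706/λ_GX9188 = 1230/590 = 2.085.
L_GX9188/L_GX7706 = (R_GX9188/R_GX7706)²(T_GX9188/T_GX7706)⁴ = (5.50)²(2.085)⁴ = 571.4.
F_GX9188/F_GX7706 = (L_GX9188/L_GX7706)/(d_GX9188/d_GX7706)² = 571.4/(31.7)² = 0.5686.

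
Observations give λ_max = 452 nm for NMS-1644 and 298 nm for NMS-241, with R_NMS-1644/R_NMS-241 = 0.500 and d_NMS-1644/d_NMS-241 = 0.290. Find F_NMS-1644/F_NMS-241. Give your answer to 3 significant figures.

0.562

Wien's law: T_NMS-1644/T_NMS-241 = λ_NMS-241/λ_NMS-1644 = 298/452 = 0.6593.
L_NMS-1644/L_NMS-241 = (R_NMS-1644/R_NMS-241)²(T_NMS-1644/T_NMS-241)⁴ = (0.500)²(0.6593)⁴ = 0.04723.
F_NMS-1644/F_NMS-241 = (L_NMS-1644/L_NMS-241)/(d_NMS-1644/d_NMS-241)² = 0.04723/(0.290)² = 0.5616.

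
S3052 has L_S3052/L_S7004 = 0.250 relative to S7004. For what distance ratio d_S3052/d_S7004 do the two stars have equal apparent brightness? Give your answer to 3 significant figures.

0.500

Equal flux requires L_S3052/d_S3052² = L_S7004/d_S7004², so d_S3052/d_S7004 = √(L_S3052/L_S7004)
= √(0.250) = 0.5000.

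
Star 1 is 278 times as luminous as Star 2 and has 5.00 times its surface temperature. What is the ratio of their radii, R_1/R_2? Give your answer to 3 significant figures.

0.667

L ∝ R²T⁴ gives R ∝ √L / T², so
R_1/R_2 = √(278) / (5.00)² = 16.67 / 25.00 = 0.6669.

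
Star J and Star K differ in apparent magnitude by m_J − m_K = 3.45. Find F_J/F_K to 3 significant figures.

0.0417

F_J/F_K = 10^(−(m_J − m_K)/2.5) = 10^(-3.45/2.5) = 10^-1.380 = 0.04169.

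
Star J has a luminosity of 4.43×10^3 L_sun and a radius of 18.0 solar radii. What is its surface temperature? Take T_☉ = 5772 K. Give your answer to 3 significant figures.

T/T_☉ = (L/L_☉)^(1/4) / (R/R_☉)^(1/2)
T = 5772 × (4.43×10^3)^(1/4) / √(18.0) = 5772 × 8.158 / 4.243 = 1.110×10^4 K.

1.11×10^4 K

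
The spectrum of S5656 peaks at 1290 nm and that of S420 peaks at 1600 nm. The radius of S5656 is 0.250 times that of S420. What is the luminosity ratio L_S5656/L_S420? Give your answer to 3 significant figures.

0.148

Wien's law gives T ∝ 1/λ_max, so T_S5656/T_S420 = λ_S420/λ_S5656 = 1600/1290 = 1.240.
Then L ∝ R²T⁴ gives L_S5656/L_S420 = (0.250)² × (1.240)⁴ = 0.06250 × 2.367 = 0.1479.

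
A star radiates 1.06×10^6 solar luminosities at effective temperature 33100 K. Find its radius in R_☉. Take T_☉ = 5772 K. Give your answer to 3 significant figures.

R/R_☉ = √(L/L_☉) / (T/T_☉)² = √(1.06×10^6) / (5.735)²
       = 1030 / 32.89 = 31.31.

31.3 R_☉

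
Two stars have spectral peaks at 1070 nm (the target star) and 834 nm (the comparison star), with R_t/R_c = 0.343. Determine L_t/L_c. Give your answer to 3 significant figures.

0.0434

Wien's law gives T ∝ 1/λ_max, so T_t/T_c = λ_c/λ_t = 834/1070 = 0.7794.
Then L ∝ R²T⁴ gives L_t/L_c = (0.343)² × (0.7794)⁴ = 0.1176 × 0.3691 = 0.04342.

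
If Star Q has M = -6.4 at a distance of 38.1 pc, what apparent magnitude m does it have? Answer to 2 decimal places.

-3.50

m = M + 5 log₁₀(d/10 pc) = -6.4 + 5 log₁₀(38.1/10)
  = -6.4 + 5 × 0.581 = -6.4 + 2.90 = -3.50.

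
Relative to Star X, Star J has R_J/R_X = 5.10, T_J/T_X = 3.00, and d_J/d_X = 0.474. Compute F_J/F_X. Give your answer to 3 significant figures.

L_J/L_X = (R_J/R_X)²(T_J/T_X)⁴ = (5.10)² × (3.00)⁴ = 2107.
F_J/F_X = (L_J/L_X)/(d_J/d_X)² = 2107 / (0.474)² = 9377.

9.38×10^3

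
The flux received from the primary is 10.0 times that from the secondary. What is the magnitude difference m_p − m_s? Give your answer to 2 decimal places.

-2.50

m_p − m_s = −2.5 log₁₀(F_p/F_s) = −2.5 log₁₀(10.0) = −2.5 × (1.000) = -2.500.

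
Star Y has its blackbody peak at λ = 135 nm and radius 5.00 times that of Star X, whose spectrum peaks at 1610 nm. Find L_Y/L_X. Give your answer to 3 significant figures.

5.06×10^5

Wien's law gives T ∝ 1/λ_max, so T_Y/T_X = λ_X/λ_Y = 1610/135 = 11.93.
Then L ∝ R²T⁴ gives L_Y/L_X = (5.00)² × (11.93)⁴ = 25.00 × 2.023×10^4 = 5.057×10^5.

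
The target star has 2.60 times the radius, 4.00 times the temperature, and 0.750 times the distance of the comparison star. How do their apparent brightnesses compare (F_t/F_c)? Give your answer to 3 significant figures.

L_t/L_c = (R_t/R_c)²(T_t/T_c)⁴ = (2.60)² × (4.00)⁴ = 1731.
F_t/F_c = (L_t/L_c)/(d_t/d_c)² = 1731 / (0.750)² = 3077.

3.08×10^3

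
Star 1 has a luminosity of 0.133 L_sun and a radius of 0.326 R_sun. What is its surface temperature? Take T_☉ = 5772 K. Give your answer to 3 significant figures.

6.10×10^3 K

T/T_☉ = (L/L_☉)^(1/4) / (R/R_☉)^(1/2)
T = 5772 × (0.133)^(1/4) / √(0.326) = 5772 × 0.6039 / 0.5710 = 6105 K.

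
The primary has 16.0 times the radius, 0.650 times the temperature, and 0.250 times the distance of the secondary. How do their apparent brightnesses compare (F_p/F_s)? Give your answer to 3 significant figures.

731

L_p/L_s = (R_p/R_s)²(T_p/T_s)⁴ = (16.0)² × (0.650)⁴ = 45.70.
F_p/F_s = (L_p/L_s)/(d_p/d_s)² = 45.70 / (0.250)² = 731.2.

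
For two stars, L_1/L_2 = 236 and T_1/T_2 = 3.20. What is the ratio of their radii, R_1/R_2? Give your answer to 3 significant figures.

1.50

L ∝ R²T⁴ gives R ∝ √L / T², so
R_1/R_2 = √(236) / (3.20)² = 15.36 / 10.24 = 1.500.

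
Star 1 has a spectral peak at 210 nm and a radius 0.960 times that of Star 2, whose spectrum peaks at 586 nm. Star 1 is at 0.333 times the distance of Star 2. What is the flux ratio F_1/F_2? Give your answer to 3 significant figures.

Wien's law: T_1/T_2 = λ_2/λ_1 = 586/210 = 2.790.
L_1/L_2 = (R_1/R_2)²(T_1/T_2)⁴ = (0.960)²(2.790)⁴ = 55.88.
F_1/F_2 = (L_1/L_2)/(d_1/d_2)² = 55.88/(0.333)² = 503.9.

504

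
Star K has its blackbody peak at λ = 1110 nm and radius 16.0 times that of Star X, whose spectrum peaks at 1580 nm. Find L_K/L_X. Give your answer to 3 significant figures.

Wien's law gives T ∝ 1/λ_max, so T_K/T_X = λ_X/λ_K = 1580/1110 = 1.423.
Then L ∝ R²T⁴ gives L_K/L_X = (16.0)² × (1.423)⁴ = 256.0 × 4.105 = 1051.

1.05×10^3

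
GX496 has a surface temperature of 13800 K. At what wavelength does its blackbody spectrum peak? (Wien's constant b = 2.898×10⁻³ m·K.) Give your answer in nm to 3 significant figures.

λ_max = b/T = 2.898×10⁻³ / 13800 = 2.10×10^-7 m = 210.0 nm.

210 nm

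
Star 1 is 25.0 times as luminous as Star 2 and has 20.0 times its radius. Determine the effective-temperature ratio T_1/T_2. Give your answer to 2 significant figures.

0.50

L ∝ R²T⁴ gives T ∝ (L/R²)^(1/4), so
T_1/T_2 = (25.0 / 20.0²)^(1/4) = (0.06250)^(1/4) = 0.5000.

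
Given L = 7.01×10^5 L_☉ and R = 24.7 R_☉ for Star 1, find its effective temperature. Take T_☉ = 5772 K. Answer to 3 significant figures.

3.36×10^4 K

T/T_☉ = (L/L_☉)^(1/4) / (R/R_☉)^(1/2)
T = 5772 × (7.01×10^5)^(1/4) / √(24.7) = 5772 × 28.94 / 4.970 = 3.361×10^4 K.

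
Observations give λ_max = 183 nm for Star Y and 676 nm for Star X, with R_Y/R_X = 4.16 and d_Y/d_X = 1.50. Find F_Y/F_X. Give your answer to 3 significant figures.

1.43×10^3

Wien's law: T_Y/T_X = λ_X/λ_Y = 676/183 = 3.694.
L_Y/L_X = (R_Y/R_X)²(T_Y/T_X)⁴ = (4.16)²(3.694)⁴ = 3222.
F_Y/F_X = (L_Y/L_X)/(d_Y/d_X)² = 3222/(1.50)² = 1432.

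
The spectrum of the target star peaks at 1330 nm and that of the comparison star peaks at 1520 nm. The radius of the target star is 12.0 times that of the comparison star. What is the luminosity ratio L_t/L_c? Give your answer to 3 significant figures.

Wien's law gives T ∝ 1/λ_max, so T_t/T_c = λ_c/λ_t = 1520/1330 = 1.143.
Then L ∝ R²T⁴ gives L_t/L_c = (12.0)² × (1.143)⁴ = 144.0 × 1.706 = 245.7.

246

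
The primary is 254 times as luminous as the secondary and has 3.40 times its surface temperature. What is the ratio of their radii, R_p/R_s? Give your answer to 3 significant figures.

L ∝ R²T⁴ gives R ∝ √L / T², so
R_p/R_s = √(254) / (3.40)² = 15.94 / 11.56 = 1.379.

1.38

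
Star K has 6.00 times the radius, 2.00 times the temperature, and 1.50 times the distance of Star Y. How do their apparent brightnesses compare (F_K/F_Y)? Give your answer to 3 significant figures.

256

L_K/L_Y = (R_K/R_Y)²(T_K/T_Y)⁴ = (6.00)² × (2.00)⁴ = 576.0.
F_K/F_Y = (L_K/L_Y)/(d_K/d_Y)² = 576.0 / (1.50)² = 256.0.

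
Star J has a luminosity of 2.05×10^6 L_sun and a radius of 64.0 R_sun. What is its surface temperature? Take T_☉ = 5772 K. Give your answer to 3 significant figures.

2.73×10^4 K

T/T_☉ = (L/L_☉)^(1/4) / (R/R_☉)^(1/2)
T = 5772 × (2.05×10^6)^(1/4) / √(64.0) = 5772 × 37.84 / 8.000 = 2.730×10^4 K.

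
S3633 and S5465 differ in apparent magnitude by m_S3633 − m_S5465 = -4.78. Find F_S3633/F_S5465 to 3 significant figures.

81.7

F_S3633/F_S5465 = 10^(−(m_S3633 − m_S5465)/2.5) = 10^(4.78/2.5) = 10^1.912 = 81.66.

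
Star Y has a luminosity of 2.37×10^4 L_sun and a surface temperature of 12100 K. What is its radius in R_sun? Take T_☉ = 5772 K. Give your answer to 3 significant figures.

R/R_☉ = √(L/L_☉) / (T/T_☉)² = √(2.37×10^4) / (2.096)²
       = 153.9 / 4.395 = 35.03.

35.0 R_sun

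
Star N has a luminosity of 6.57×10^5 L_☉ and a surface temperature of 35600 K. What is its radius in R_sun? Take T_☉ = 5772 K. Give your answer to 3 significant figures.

R/R_☉ = √(L/L_☉) / (T/T_☉)² = √(6.57×10^5) / (6.168)²
       = 810.6 / 38.04 = 21.31.

21.3 R_sun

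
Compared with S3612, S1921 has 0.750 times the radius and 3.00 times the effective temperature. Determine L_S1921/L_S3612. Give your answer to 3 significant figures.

45.6

From the Stefan–Boltzmann law, L ∝ R²T⁴, so
L_S1921/L_S3612 = (R_S1921/R_S3612)² (T_S1921/T_S3612)⁴ = (0.750)² × (3.00)⁴ = 0.5625 × 81.00 = 45.56.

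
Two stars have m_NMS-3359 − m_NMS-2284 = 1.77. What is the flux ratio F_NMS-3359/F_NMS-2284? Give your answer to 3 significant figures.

0.196

F_NMS-3359/F_NMS-2284 = 10^(−(m_NMS-3359 − m_NMS-2284)/2.5) = 10^(-1.77/2.5) = 10^-0.708 = 0.1959.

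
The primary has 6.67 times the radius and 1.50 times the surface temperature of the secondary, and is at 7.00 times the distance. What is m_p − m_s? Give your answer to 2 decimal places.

L_p/L_s = (6.67)²(1.50)⁴ = 225.2.
F_p/F_s = (L_p/L_s)/(d_p/d_s)² = 225.2/49.00 = 4.596.
m_p − m_s = −2.5 log₁₀(4.596) = -1.66.

-1.66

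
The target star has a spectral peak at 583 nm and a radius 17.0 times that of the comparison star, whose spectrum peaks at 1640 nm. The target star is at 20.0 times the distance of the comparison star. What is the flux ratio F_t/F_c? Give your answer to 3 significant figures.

45.2

Wien's law: T_t/T_c = λ_c/λ_t = 1640/583 = 2.813.
L_t/L_c = (R_t/R_c)²(T_t/T_c)⁴ = (17.0)²(2.813)⁴ = 1.810×10^4.
F_t/F_c = (L_t/L_c)/(d_t/d_c)² = 1.810×10^4/(20.0)² = 45.24.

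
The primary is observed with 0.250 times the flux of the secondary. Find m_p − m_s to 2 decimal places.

m_p − m_s = −2.5 log₁₀(F_p/F_s) = −2.5 log₁₀(0.250) = −2.5 × (-0.602) = 1.505.

1.51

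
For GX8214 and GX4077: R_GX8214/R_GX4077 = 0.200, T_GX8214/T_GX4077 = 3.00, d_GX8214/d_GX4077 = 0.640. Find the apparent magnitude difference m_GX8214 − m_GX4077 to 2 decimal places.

L_GX8214/L_GX4077 = (0.200)²(3.00)⁴ = 3.240.
F_GX8214/F_GX4077 = (L_GX8214/L_GX4077)/(d_GX8214/d_GX4077)² = 3.240/0.4096 = 7.910.
m_GX8214 − m_GX4077 = −2.5 log₁₀(7.910) = -2.25.

-2.25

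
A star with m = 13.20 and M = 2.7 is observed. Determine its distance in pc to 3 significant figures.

1.26×10^3 pc

m − M = 5 log₁₀(d/10 pc)
13.20 − (2.7) = 10.50 = 5 log₁₀(d/10)
d = 10 × 10^(10.50/5) = 10 × 10^2.100 = 1259 pc.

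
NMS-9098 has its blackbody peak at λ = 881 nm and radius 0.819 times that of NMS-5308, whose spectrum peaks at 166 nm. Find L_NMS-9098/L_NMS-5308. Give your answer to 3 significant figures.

8.45×10^-4

Wien's law gives T ∝ 1/λ_max, so T_NMS-9098/T_NMS-5308 = λ_NMS-5308/λ_NMS-9098 = 166/881 = 0.1884.
Then L ∝ R²T⁴ gives L_NMS-9098/L_NMS-5308 = (0.819)² × (0.1884)⁴ = 0.6708 × 0.001260 = 8.455×10^-4.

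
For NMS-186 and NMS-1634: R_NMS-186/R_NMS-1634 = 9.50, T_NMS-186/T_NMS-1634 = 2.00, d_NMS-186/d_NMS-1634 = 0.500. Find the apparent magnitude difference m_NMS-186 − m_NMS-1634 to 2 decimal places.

L_NMS-186/L_NMS-1634 = (9.50)²(2.00)⁴ = 1444.
F_NMS-186/F_NMS-1634 = (L_NMS-186/L_NMS-1634)/(d_NMS-186/d_NMS-1634)² = 1444/0.2500 = 5776.
m_NMS-186 − m_NMS-1634 = −2.5 log₁₀(5776) = -9.40.

-9.40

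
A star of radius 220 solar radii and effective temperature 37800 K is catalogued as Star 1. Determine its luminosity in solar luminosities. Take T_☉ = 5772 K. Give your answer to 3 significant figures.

L/L_☉ = (R/R_☉)² (T/T_☉)⁴ = (220)² × (37800/5772)⁴
       = 4.840×10^4 × (6.549)⁴ = 4.840×10^4 × 1839 = 8.902×10^7.

8.90×10^7 solar luminosities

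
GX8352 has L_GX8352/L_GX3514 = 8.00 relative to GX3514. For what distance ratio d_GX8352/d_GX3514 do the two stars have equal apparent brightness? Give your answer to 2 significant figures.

2.8

Equal flux requires L_GX8352/d_GX8352² = L_GX3514/d_GX3514², so d_GX8352/d_GX3514 = √(L_GX8352/L_GX3514)
= √(8.00) = 2.828.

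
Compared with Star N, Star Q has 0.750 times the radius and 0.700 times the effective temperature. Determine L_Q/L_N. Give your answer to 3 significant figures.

From the Stefan–Boltzmann law, L ∝ R²T⁴, so
L_Q/L_N = (R_Q/R_N)² (T_Q/T_N)⁴ = (0.750)² × (0.700)⁴ = 0.5625 × 0.2401 = 0.1351.

0.135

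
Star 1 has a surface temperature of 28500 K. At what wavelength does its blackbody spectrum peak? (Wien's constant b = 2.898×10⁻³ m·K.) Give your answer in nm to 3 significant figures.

102 nm

λ_max = b/T = 2.898×10⁻³ / 28500 = 1.02×10^-7 m = 101.7 nm.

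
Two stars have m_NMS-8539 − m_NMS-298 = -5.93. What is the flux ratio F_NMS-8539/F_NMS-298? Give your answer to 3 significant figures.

F_NMS-8539/F_NMS-298 = 10^(−(m_NMS-8539 − m_NMS-298)/2.5) = 10^(5.93/2.5) = 10^2.372 = 235.5.

236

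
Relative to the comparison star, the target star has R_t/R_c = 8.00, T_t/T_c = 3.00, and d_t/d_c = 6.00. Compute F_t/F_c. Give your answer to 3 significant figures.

L_t/L_c = (R_t/R_c)²(T_t/T_c)⁴ = (8.00)² × (3.00)⁴ = 5184.
F_t/F_c = (L_t/L_c)/(d_t/d_c)² = 5184 / (6.00)² = 144.0.

144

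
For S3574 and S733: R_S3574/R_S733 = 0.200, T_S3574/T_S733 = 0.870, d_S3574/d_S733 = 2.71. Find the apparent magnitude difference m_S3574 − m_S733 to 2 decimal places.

6.26

L_S3574/L_S733 = (0.200)²(0.870)⁴ = 0.02292.
F_S3574/F_S733 = (L_S3574/L_S733)/(d_S3574/d_S733)² = 0.02292/7.344 = 0.003120.
m_S3574 − m_S733 = −2.5 log₁₀(0.003120) = 6.26.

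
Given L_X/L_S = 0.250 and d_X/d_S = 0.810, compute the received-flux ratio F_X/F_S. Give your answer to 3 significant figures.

0.381

F = L/(4πd²), so F_X/F_S = (L_X/L_S) / (d_X/d_S)²
= 0.250 / (0.810)² = 0.250 / 0.6561 = 0.3810.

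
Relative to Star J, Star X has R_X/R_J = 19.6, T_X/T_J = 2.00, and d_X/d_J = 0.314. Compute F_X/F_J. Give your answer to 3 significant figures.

6.23×10^4

L_X/L_J = (R_X/R_J)²(T_X/T_J)⁴ = (19.6)² × (2.00)⁴ = 6147.
F_X/F_J = (L_X/L_J)/(d_X/d_J)² = 6147 / (0.314)² = 6.234×10^4.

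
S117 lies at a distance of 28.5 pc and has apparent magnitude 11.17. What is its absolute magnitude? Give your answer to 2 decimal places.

M = m − 5 log₁₀(d/10 pc) = 11.17 − 5 log₁₀(28.5/10)
  = 11.17 − 5 × 0.455 = 11.17 − 2.27 = 8.90.

8.90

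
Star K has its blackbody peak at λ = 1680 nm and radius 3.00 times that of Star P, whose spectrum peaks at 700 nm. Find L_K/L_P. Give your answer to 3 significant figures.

Wien's law gives T ∝ 1/λ_max, so T_K/T_P = λ_P/λ_K = 700/1680 = 0.4167.
Then L ∝ R²T⁴ gives L_K/L_P = (3.00)² × (0.4167)⁴ = 9.000 × 0.03014 = 0.2713.

0.271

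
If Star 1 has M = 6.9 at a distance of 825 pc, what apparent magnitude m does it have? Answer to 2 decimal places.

m = M + 5 log₁₀(d/10 pc) = 6.9 + 5 log₁₀(825/10)
  = 6.9 + 5 × 1.916 = 6.9 + 9.58 = 16.48.

16.48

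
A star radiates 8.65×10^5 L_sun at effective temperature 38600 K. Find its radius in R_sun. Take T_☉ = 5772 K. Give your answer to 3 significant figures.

R/R_☉ = √(L/L_☉) / (T/T_☉)² = √(8.65×10^5) / (6.687)²
       = 930.1 / 44.72 = 20.80.

20.8 R_sun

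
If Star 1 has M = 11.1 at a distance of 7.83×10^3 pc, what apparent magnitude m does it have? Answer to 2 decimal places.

m = M + 5 log₁₀(d/10 pc) = 11.1 + 5 log₁₀(7.83×10^3/10)
  = 11.1 + 5 × 2.894 = 11.1 + 14.47 = 25.57.

25.57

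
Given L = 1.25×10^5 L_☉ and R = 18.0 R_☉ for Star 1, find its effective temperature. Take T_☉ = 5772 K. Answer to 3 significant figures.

T/T_☉ = (L/L_☉)^(1/4) / (R/R_☉)^(1/2)
T = 5772 × (1.25×10^5)^(1/4) / √(18.0) = 5772 × 18.80 / 4.243 = 2.558×10^4 K.

2.56×10^4 K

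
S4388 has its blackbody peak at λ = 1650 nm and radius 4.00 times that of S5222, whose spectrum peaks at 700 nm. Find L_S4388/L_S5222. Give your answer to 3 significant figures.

Wien's law gives T ∝ 1/λ_max, so T_S4388/T_S5222 = λ_S5222/λ_S4388 = 700/1650 = 0.4242.
Then L ∝ R²T⁴ gives L_S4388/L_S5222 = (4.00)² × (0.4242)⁴ = 16.00 × 0.03239 = 0.5183.

0.518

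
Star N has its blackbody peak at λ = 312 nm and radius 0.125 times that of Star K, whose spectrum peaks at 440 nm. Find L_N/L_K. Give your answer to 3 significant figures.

0.0618

Wien's law gives T ∝ 1/λ_max, so T_N/T_K = λ_K/λ_N = 440/312 = 1.410.
Then L ∝ R²T⁴ gives L_N/L_K = (0.125)² × (1.410)⁴ = 0.01562 × 3.955 = 0.06180.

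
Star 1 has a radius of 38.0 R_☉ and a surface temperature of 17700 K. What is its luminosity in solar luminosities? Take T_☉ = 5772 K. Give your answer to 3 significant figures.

1.28×10^5 solar luminosities

L/L_☉ = (R/R_☉)² (T/T_☉)⁴ = (38.0)² × (17700/5772)⁴
       = 1444 × (3.067)⁴ = 1444 × 88.43 = 1.277×10^5.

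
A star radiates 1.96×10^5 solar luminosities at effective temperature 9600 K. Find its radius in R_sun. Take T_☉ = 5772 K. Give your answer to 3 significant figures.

160 R_sun

R/R_☉ = √(L/L_☉) / (T/T_☉)² = √(1.96×10^5) / (1.663)²
       = 442.7 / 2.766 = 160.0.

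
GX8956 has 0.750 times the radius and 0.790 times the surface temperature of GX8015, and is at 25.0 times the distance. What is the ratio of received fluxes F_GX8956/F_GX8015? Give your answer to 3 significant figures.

3.51×10^-4

L_GX8956/L_GX8015 = (R_GX8956/R_GX8015)²(T_GX8956/T_GX8015)⁴ = (0.750)² × (0.790)⁴ = 0.2191.
F_GX8956/F_GX8015 = (L_GX8956/L_GX8015)/(d_GX8956/d_GX8015)² = 0.2191 / (25.0)² = 3.506×10^-4.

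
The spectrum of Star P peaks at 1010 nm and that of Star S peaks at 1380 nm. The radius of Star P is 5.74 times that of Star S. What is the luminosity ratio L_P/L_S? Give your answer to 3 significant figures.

Wien's law gives T ∝ 1/λ_max, so T_P/T_S = λ_S/λ_P = 1380/1010 = 1.366.
Then L ∝ R²T⁴ gives L_P/L_S = (5.74)² × (1.366)⁴ = 32.95 × 3.485 = 114.8.

115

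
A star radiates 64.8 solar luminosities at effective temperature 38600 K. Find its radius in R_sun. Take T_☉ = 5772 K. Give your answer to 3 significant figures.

0.180 R_sun

R/R_☉ = √(L/L_☉) / (T/T_☉)² = √(64.8) / (6.687)²
       = 8.050 / 44.72 = 0.1800.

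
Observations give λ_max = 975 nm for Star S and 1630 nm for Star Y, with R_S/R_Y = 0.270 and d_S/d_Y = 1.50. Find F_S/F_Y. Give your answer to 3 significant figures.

Wien's law: T_S/T_Y = λ_Y/λ_S = 1630/975 = 1.672.
L_S/L_Y = (R_S/R_Y)²(T_S/T_Y)⁴ = (0.270)²(1.672)⁴ = 0.5695.
F_S/F_Y = (L_S/L_Y)/(d_S/d_Y)² = 0.5695/(1.50)² = 0.2531.

0.253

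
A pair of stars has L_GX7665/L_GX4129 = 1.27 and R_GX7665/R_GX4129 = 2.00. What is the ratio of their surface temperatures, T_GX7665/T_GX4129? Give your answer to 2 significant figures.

L ∝ R²T⁴ gives T ∝ (L/R²)^(1/4), so
T_GX7665/T_GX4129 = (1.27 / 2.00²)^(1/4) = (0.3175)^(1/4) = 0.7506.

0.75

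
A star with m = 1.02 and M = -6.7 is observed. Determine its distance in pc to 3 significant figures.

m − M = 5 log₁₀(d/10 pc)
1.02 − (-6.7) = 7.72 = 5 log₁₀(d/10)
d = 10 × 10^(7.72/5) = 10 × 10^1.544 = 349.9 pc.

350 pc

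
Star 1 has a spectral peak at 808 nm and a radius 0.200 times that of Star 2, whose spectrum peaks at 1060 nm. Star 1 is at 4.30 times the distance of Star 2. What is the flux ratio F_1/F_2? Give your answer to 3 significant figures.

Wien's law: T_1/T_2 = λ_2/λ_1 = 1060/808 = 1.312.
L_1/L_2 = (R_1/R_2)²(T_1/T_2)⁴ = (0.200)²(1.312)⁴ = 0.1185.
F_1/F_2 = (L_1/L_2)/(d_1/d_2)² = 0.1185/(4.30)² = 0.006408.

0.00641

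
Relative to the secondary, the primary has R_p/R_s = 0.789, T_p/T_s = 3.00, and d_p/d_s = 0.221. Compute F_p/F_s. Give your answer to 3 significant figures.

1.03×10^3

L_p/L_s = (R_p/R_s)²(T_p/T_s)⁴ = (0.789)² × (3.00)⁴ = 50.42.
F_p/F_s = (L_p/L_s)/(d_p/d_s)² = 50.42 / (0.221)² = 1032.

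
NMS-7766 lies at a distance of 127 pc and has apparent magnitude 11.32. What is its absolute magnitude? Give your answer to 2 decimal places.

5.80

M = m − 5 log₁₀(d/10 pc) = 11.32 − 5 log₁₀(127/10)
  = 11.32 − 5 × 1.104 = 11.32 − 5.52 = 5.80.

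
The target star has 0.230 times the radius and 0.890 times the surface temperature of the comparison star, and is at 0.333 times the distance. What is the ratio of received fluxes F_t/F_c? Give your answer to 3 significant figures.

L_t/L_c = (R_t/R_c)²(T_t/T_c)⁴ = (0.230)² × (0.890)⁴ = 0.03319.
F_t/F_c = (L_t/L_c)/(d_t/d_c)² = 0.03319 / (0.333)² = 0.2993.

0.299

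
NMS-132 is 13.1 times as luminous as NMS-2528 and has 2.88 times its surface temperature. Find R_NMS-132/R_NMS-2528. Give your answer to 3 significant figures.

0.436

L ∝ R²T⁴ gives R ∝ √L / T², so
R_NMS-132/R_NMS-2528 = √(13.1) / (2.88)² = 3.619 / 8.294 = 0.4364.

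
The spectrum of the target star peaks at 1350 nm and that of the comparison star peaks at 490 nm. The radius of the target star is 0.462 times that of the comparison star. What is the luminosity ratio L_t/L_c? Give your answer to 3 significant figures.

Wien's law gives T ∝ 1/λ_max, so T_t/T_c = λ_c/λ_t = 490/1350 = 0.3630.
Then L ∝ R²T⁴ gives L_t/L_c = (0.462)² × (0.3630)⁴ = 0.2134 × 0.01736 = 0.003705.

0.00370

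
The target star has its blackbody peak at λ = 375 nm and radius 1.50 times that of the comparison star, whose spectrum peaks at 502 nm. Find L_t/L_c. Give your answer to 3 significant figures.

7.23

Wien's law gives T ∝ 1/λ_max, so T_t/T_c = λ_c/λ_t = 502/375 = 1.339.
Then L ∝ R²T⁴ gives L_t/L_c = (1.50)² × (1.339)⁴ = 2.250 × 3.211 = 7.226.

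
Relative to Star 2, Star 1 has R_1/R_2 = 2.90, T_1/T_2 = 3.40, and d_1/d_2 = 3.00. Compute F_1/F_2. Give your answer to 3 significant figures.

125

L_1/L_2 = (R_1/R_2)²(T_1/T_2)⁴ = (2.90)² × (3.40)⁴ = 1124.
F_1/F_2 = (L_1/L_2)/(d_1/d_2)² = 1124 / (3.00)² = 124.9.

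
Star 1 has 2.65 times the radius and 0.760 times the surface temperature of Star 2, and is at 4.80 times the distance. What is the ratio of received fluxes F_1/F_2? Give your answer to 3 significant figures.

0.102

L_1/L_2 = (R_1/R_2)²(T_1/T_2)⁴ = (2.65)² × (0.760)⁴ = 2.343.
F_1/F_2 = (L_1/L_2)/(d_1/d_2)² = 2.343 / (4.80)² = 0.1017.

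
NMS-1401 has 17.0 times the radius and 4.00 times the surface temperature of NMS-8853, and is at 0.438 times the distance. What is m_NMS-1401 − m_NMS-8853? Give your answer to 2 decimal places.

L_NMS-1401/L_NMS-8853 = (17.0)²(4.00)⁴ = 7.398×10^4.
F_NMS-1401/F_NMS-8853 = (L_NMS-1401/L_NMS-8853)/(d_NMS-1401/d_NMS-8853)² = 7.398×10^4/0.1918 = 3.856×10^5.
m_NMS-1401 − m_NMS-8853 = −2.5 log₁₀(3.856×10^5) = -13.97.

-13.97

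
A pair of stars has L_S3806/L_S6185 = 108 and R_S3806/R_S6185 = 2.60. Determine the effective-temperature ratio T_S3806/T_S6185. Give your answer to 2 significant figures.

L ∝ R²T⁴ gives T ∝ (L/R²)^(1/4), so
T_S3806/T_S6185 = (108 / 2.60²)^(1/4) = (15.98)^(1/4) = 1.999.

2.0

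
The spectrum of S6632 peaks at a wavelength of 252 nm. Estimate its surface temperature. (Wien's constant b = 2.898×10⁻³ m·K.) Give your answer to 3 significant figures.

1.15×10^4 K

T = b/λ_max = 2.898×10⁻³ / (252×10⁻⁹) = 1.150×10^4 K.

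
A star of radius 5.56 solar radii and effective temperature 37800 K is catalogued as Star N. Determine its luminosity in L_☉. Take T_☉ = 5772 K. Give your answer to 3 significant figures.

L/L_☉ = (R/R_☉)² (T/T_☉)⁴ = (5.56)² × (37800/5772)⁴
       = 30.91 × (6.549)⁴ = 30.91 × 1839 = 5.686×10^4.

5.69×10^4 L_☉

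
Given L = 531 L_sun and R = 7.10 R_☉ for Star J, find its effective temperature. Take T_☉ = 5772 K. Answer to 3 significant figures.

1.04×10^4 K

T/T_☉ = (L/L_☉)^(1/4) / (R/R_☉)^(1/2)
T = 5772 × (531)^(1/4) / √(7.10) = 5772 × 4.800 / 2.665 = 1.040×10^4 K.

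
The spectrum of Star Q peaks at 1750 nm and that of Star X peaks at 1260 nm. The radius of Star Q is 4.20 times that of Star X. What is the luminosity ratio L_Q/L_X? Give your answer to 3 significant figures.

4.74

Wien's law gives T ∝ 1/λ_max, so T_Q/T_X = λ_X/λ_Q = 1260/1750 = 0.7200.
Then L ∝ R²T⁴ gives L_Q/L_X = (4.20)² × (0.7200)⁴ = 17.64 × 0.2687 = 4.741.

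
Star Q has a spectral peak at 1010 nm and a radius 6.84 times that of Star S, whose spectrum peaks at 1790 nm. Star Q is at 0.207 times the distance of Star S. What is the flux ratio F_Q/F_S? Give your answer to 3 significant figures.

Wien's law: T_Q/T_S = λ_S/λ_Q = 1790/1010 = 1.772.
L_Q/L_S = (R_Q/R_S)²(T_Q/T_S)⁴ = (6.84)²(1.772)⁴ = 461.6.
F_Q/F_S = (L_Q/L_S)/(d_Q/d_S)² = 461.6/(0.207)² = 1.077×10^4.

1.08×10^4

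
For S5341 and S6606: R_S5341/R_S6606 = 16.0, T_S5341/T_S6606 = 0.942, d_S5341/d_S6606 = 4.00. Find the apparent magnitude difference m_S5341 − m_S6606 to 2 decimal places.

-2.75

L_S5341/L_S6606 = (16.0)²(0.942)⁴ = 201.6.
F_S5341/F_S6606 = (L_S5341/L_S6606)/(d_S5341/d_S6606)² = 201.6/16.00 = 12.60.
m_S5341 − m_S6606 = −2.5 log₁₀(12.60) = -2.75.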